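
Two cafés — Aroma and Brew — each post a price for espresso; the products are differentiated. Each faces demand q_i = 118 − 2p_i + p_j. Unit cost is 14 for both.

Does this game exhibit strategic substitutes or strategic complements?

Aroma's profit: π = (p_{Aroma} − 14)(118 − 2p_{Aroma} + p_{Brew}).
∂π/∂p_{Aroma} = 146 − 4p_{Aroma} + p_{Brew} = 0 ⇒ p_{Aroma} = 36.5 + 0.25p_{Brew}.
The best-response slope dp_{Aroma}/dp_{Brew} = 0.25 > 0: the reaction function is upward-sloping, so the choices are strategic complements.

strategic complements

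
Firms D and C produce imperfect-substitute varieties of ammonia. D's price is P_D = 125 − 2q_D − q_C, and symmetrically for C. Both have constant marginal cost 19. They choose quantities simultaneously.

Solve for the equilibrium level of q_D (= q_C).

Firm D's profit: π = q_D(125 − 2q_D − q_C) − 19q_D.
∂π/∂q_D = 106 − 4q_D − q_C = 0 ⇒ q_D = 26.5 − 0.25q_C.
Setting q_D = q_C in the reaction function: q_D = 26.5 − 0.25q_D, so q_D = 26.5 / 1.25 = 21.2.

21.2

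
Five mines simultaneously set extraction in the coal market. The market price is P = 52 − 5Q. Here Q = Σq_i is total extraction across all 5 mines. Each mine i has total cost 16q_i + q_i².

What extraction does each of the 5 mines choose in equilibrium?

A representative mine's profit is π_i = q_i(52 − 5Q) − 16q_i − q_i², with Q = q_i + Σ_{j≠i} q_j.
First-order condition: 36 − 12q_i − 5Σ_{j≠i} q_j = 0.
In a symmetric equilibrium every mine chooses the same q, so Σ_{j≠i} q_j = 4q. The condition becomes 36 − 32q = 0, giving q = 36/32 = 1.125.

1.125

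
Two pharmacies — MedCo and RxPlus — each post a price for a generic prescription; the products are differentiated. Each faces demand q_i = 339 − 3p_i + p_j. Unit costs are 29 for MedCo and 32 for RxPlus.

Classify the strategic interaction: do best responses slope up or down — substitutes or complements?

MedCo's profit: π = (p_{MedCo} − 29)(339 − 3p_{MedCo} + p_{RxPlus}).
∂π/∂p_{MedCo} = 426 − 6p_{MedCo} + p_{RxPlus} = 0 ⇒ p_{MedCo} = 71 + (1/6)p_{RxPlus}.
The best-response slope dp_{MedCo}/dp_{RxPlus} = 1/6 > 0: the reaction function is upward-sloping, so the choices are strategic complements.

strategic complements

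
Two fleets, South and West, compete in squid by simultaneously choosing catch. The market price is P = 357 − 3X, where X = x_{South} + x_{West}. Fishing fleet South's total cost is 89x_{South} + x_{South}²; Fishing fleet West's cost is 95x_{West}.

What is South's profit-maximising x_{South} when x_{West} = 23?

24.875

Fishing fleet South's profit: π = x_{South}(357 − 3(x_{South} + x_{West})) − 89x_{South} − x_{South}².
∂π/∂x_{South} = 268 − 8x_{South} − 3x_{West} = 0, so x_{South} = 33.5 − 0.375x_{West}.
At x_{West} = 23: x_{South} = 33.5 − 0.375·23 = 24.875.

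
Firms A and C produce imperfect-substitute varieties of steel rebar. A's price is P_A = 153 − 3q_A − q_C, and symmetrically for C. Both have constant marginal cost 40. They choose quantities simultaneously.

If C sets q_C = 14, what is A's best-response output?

Firm A's profit: π = q_A(153 − 3q_A − q_C) − 40q_A.
∂π/∂q_A = 113 − 6q_A − q_C = 0 ⇒ q_A = 113/6 − (1/6)q_C.
At q_C = 14: q_A = 113/6 − (1/6)·14 = 16.5.

16.5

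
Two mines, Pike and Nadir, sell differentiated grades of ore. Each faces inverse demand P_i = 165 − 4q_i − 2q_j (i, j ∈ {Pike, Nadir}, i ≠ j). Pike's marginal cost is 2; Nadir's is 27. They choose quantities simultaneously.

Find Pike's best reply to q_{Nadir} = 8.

18.375

Mine Pike's profit: π = q_{Pike}(165 − 4q_{Pike} − 2q_{Nadir}) − 2q_{Pike}.
∂π/∂q_{Pike} = 163 − 8q_{Pike} − 2q_{Nadir} = 0 ⇒ q_{Pike} = 20.375 − 0.25q_{Nadir}.
At q_{Nadir} = 8: q_{Pike} = 20.375 − 0.25·8 = 18.375.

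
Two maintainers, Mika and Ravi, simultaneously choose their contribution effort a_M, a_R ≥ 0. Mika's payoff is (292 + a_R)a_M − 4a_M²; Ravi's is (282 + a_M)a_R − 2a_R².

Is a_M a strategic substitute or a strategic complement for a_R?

strategic complements

Expanding Mika's payoff: 292a_M + a_Ra_M − 4a_M².
∂π/∂a_M = 292 + a_R − 8a_M = 0, so a_M = 36.5 + 0.125a_R.
The best-response slope da_M/da_R = 0.125 > 0: the reaction function is upward-sloping, so the choices are strategic complements.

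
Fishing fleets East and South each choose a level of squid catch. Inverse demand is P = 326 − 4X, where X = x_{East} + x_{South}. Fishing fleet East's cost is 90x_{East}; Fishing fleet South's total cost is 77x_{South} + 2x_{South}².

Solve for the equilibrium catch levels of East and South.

22.95, 13.1

Fishing fleet East's profit: π = x_{East}(326 − 4(x_{East} + x_{South})) − 90x_{East}.
∂π/∂x_{East} = 236 − 8x_{East} − 4x_{South} = 0, so x_{East} = 29.5 − 0.5x_{South}.
For South: ∂π/∂x_{South} = 249 − 12x_{South} − 4x_{East} = 0 ⇒ x_{South} = 20.75 − (1/3)x_{East}.
Plugging x_{South} into East's best response: x_{East} = 29.5 − 0.5(20.75 − (1/3)x_{East}) ⇒ (5/6)x_{East} = 19.125, so x_{East} = 22.95.
Then x_{South} = 20.75 − (1/3)·22.95 = 13.1.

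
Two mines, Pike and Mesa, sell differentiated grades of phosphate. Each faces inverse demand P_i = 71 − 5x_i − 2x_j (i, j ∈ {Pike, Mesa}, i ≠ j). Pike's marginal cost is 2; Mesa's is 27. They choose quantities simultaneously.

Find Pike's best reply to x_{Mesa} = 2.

Mine Pike's profit: π = x_{Pike}(71 − 5x_{Pike} − 2x_{Mesa}) − 2x_{Pike}.
∂π/∂x_{Pike} = 69 − 10x_{Pike} − 2x_{Mesa} = 0 ⇒ x_{Pike} = 6.9 − 0.2x_{Mesa}.
At x_{Mesa} = 2: x_{Pike} = 6.9 − 0.2·2 = 6.5.

6.5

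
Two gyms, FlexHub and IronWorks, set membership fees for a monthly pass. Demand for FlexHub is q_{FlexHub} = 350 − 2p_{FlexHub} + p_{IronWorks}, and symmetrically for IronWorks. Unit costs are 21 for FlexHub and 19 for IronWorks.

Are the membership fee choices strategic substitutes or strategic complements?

strategic complements

FlexHub's profit: π = (p_{FlexHub} − 21)(350 − 2p_{FlexHub} + p_{IronWorks}).
∂π/∂p_{FlexHub} = 392 − 4p_{FlexHub} + p_{IronWorks} = 0 ⇒ p_{FlexHub} = 98 + 0.25p_{IronWorks}.
The best-response slope dp_{FlexHub}/dp_{IronWorks} = 0.25 > 0: the reaction function is upward-sloping, so the choices are strategic complements.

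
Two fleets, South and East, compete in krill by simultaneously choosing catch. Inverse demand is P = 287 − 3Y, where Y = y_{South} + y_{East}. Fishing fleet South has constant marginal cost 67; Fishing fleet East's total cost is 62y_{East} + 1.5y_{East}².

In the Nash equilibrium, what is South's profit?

Fishing fleet South's profit: π = y_{South}(287 − 3(y_{South} + y_{East})) − 67y_{South}.
∂π/∂y_{South} = 220 − 6y_{South} − 3y_{East} = 0, so y_{South} = 110/3 − 0.5y_{East}.
For East: ∂π/∂y_{East} = 225 − 9y_{East} − 3y_{South} = 0 ⇒ y_{East} = 25 − (1/3)y_{South}.
Plugging y_{East} into South's best response: y_{South} = 110/3 − 0.5(25 − (1/3)y_{South}) ⇒ (5/6)y_{South} = 145/6, so y_{South} = 29.
Then y_{East} = 25 − (1/3)·29 = 46/3.
Price P = 287 − 3·(133/3) = 154.
South's profit: (154 − 67)·29 = 2523.

2523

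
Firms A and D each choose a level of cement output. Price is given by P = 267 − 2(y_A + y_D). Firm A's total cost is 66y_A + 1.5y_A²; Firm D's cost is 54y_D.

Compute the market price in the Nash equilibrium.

Firm A's profit: π = y_A(267 − 2(y_A + y_D)) − 66y_A − 1.5y_A².
∂π/∂y_A = 201 − 7y_A − 2y_D = 0, so y_A = 201/7 − (2/7)y_D.
For D: ∂π/∂y_D = 213 − 4y_D − 2y_A = 0 ⇒ y_D = 53.25 − 0.5y_A.
Substituting the second reaction function into the first: y_A = 201/7 − (2/7)(53.25 − 0.5y_A), which gives (6/7)y_A = 13.5 ⇒ y_A = 15.75.
Then y_D = 53.25 − 0.5·15.75 = 45.375.
Equilibrium price: P = 267 − 2·61.125 = 144.75.

144.75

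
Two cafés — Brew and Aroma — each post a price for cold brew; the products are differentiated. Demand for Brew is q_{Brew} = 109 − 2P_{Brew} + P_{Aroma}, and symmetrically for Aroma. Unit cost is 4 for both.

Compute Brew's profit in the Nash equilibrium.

Brew's profit: π = (P_{Brew} − 4)(109 − 2P_{Brew} + P_{Aroma}).
∂π/∂P_{Brew} = 117 − 4P_{Brew} + P_{Aroma} = 0 ⇒ P_{Brew} = 29.25 + 0.25P_{Aroma}.
Setting P_{Brew} = P_{Aroma} in the reaction function: P_{Brew} = 29.25 + 0.25P_{Brew}, so P_{Brew} = 29.25 / 0.75 = 39.
q_{Brew} = 109 − 2·39 + 39 = 70.
Profit = (39 − 4)·70 = 2450.

2450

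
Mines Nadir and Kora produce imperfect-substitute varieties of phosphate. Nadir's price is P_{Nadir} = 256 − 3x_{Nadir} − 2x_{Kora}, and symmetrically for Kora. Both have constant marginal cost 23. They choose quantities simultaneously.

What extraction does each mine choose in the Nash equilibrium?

29.125

Mine Nadir's profit: π = x_{Nadir}(256 − 3x_{Nadir} − 2x_{Kora}) − 23x_{Nadir}.
∂π/∂x_{Nadir} = 233 − 6x_{Nadir} − 2x_{Kora} = 0 ⇒ x_{Nadir} = 233/6 − (1/3)x_{Kora}.
By symmetry x_{Kora} = x_{Nadir}; substituting into the reaction function, (4/3)x_{Nadir} = 233/6 and x_{Nadir} = 29.125.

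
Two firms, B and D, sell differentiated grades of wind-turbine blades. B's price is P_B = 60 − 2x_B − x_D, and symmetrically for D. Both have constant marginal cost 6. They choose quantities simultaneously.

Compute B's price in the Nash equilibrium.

Firm B's profit: π = x_B(60 − 2x_B − x_D) − 6x_B.
∂π/∂x_B = 54 − 4x_B − x_D = 0 ⇒ x_B = 13.5 − 0.25x_D.
Setting x_B = x_D in the reaction function: x_B = 13.5 − 0.25x_B, so x_B = 13.5 / 1.25 = 10.8.
P_B = 60 − 2·10.8 − 10.8 = 27.6.

27.6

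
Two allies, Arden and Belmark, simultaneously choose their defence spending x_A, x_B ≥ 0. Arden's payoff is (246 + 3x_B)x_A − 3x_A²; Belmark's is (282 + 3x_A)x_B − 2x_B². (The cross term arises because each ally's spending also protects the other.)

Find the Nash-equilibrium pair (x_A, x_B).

Expanding Arden's payoff: 246x_A + 3x_Bx_A − 3x_A².
∂π/∂x_A = 246 + 3x_B − 6x_A = 0, so x_A = 41 + 0.5x_B.
Likewise for Belmark: x_B = 70.5 + 0.75x_A.
Substituting the second reaction function into the first: x_A = 41 + 0.5(70.5 + 0.75x_A), which gives 0.625x_A = 76.25 ⇒ x_A = 122.
Then x_B = 70.5 + 0.75·122 = 162.

122, 162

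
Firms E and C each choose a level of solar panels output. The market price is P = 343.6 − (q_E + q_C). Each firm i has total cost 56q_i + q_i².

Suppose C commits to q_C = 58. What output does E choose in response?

57.4

Firm E's profit: π = q_E(343.6 − (q_E + q_C)) − 56q_E − q_E².
∂π/∂q_E = 287.6 − 4q_E − q_C = 0, so q_E = 71.9 − 0.25q_C.
At q_C = 58: q_E = 71.9 − 0.25·58 = 57.4.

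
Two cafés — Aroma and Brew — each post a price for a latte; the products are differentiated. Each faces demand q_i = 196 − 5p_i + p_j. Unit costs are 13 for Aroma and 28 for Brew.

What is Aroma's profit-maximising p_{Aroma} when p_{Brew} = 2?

26.3

Aroma's profit: π = (p_{Aroma} − 13)(196 − 5p_{Aroma} + p_{Brew}).
∂π/∂p_{Aroma} = 261 − 10p_{Aroma} + p_{Brew} = 0 ⇒ p_{Aroma} = 26.1 + 0.1p_{Brew}.
At p_{Brew} = 2: p_{Aroma} = 26.1 + 0.1·2 = 26.3.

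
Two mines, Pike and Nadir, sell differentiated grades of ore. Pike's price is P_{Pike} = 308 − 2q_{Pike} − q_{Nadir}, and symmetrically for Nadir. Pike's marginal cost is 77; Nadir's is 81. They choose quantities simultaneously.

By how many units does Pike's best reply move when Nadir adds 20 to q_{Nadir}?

Mine Pike's profit: π = q_{Pike}(308 − 2q_{Pike} − q_{Nadir}) − 77q_{Pike}.
∂π/∂q_{Pike} = 231 − 4q_{Pike} − q_{Nadir} = 0 ⇒ q_{Pike} = 57.75 − 0.25q_{Nadir}.
The reaction-function slope is −0.25, so a 20-unit rise in q_{Nadir} moves q_{Pike} by −0.25 × 20 = −5. Pike's best response falls — the actions are strategic substitutes.

-5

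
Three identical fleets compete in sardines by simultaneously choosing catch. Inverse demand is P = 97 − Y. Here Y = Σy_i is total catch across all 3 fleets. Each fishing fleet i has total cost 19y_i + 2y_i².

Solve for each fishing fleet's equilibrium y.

9.75

A representative fishing fleet's profit is π_i = y_i(97 − Y) − 19y_i − 2y_i², with Y = y_i + Σ_{j≠i} y_j.
First-order condition: 78 − 6y_i − Σ_{j≠i} y_j = 0.
With identical fishing fleets, set every y_j = y: then 78 − 6y − 2y = 0, i.e. y = 78/8 = 9.75.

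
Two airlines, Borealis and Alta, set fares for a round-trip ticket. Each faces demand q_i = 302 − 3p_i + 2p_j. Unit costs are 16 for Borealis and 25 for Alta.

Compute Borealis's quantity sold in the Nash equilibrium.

219.5625

Borealis's profit: π = (p_{Borealis} − 16)(302 − 3p_{Borealis} + 2p_{Alta}).
∂π/∂p_{Borealis} = 350 − 6p_{Borealis} + 2p_{Alta} = 0 ⇒ p_{Borealis} = 175/3 + (1/3)p_{Alta}.
Similarly p_{Alta} = 377/6 + (1/3)p_{Borealis}.
Solving the two reaction functions simultaneously: (1 − (1/3)(1/3))p_{Borealis} = 175/3 + (1/3)·(377/6), so (8/9)p_{Borealis} = 1427/18 and p_{Borealis} = 89.1875.
Then p_{Alta} = 377/6 + (1/3)·89.1875 = 92.5625.
q_{Borealis} = 302 − 3·89.1875 + 2·92.5625 = 219.5625.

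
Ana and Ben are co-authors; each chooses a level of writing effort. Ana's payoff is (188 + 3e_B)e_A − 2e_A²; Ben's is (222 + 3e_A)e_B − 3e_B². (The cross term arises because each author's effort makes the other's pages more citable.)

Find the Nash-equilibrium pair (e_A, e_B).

119.6, 96.8

Expanding Ana's payoff: 188e_A + 3e_Be_A − 2e_A².
∂π/∂e_A = 188 + 3e_B − 4e_A = 0, so e_A = 47 + 0.75e_B.
Likewise for Ben: e_B = 37 + 0.5e_A.
Solving the two reaction functions simultaneously: (1 − (0.75)(0.5))e_A = 47 + 0.75·37, so 0.625e_A = 74.75 and e_A = 119.6.
Then e_B = 37 + 0.5·119.6 = 96.8.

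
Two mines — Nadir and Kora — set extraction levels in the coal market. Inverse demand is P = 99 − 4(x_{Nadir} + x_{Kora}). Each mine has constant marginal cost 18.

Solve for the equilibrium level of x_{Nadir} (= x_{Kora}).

Mine Nadir's profit: π = x_{Nadir}(99 − 4(x_{Nadir} + x_{Kora})) − 18x_{Nadir}.
∂π/∂x_{Nadir} = 81 − 8x_{Nadir} − 4x_{Kora} = 0, so x_{Nadir} = 10.125 − 0.5x_{Kora}.
Setting x_{Nadir} = x_{Kora} in the reaction function: x_{Nadir} = 10.125 − 0.5x_{Nadir}, so x_{Nadir} = 10.125 / 1.5 = 6.75.

6.75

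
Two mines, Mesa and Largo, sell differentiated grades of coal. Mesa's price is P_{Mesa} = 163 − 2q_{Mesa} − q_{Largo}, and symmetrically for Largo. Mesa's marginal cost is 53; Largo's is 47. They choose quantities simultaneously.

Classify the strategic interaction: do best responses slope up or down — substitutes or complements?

Mine Mesa's profit: π = q_{Mesa}(163 − 2q_{Mesa} − q_{Largo}) − 53q_{Mesa}.
∂π/∂q_{Mesa} = 110 − 4q_{Mesa} − q_{Largo} = 0 ⇒ q_{Mesa} = 27.5 − 0.25q_{Largo}.
The best-response slope dq_{Mesa}/dq_{Largo} = −0.25 < 0: the reaction function is downward-sloping, so the choices are strategic substitutes.

strategic substitutes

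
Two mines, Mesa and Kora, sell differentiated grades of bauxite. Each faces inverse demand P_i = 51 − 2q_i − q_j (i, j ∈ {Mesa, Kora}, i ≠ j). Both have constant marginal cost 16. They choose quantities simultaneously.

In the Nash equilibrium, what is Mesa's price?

Mine Mesa's profit: π = q_{Mesa}(51 − 2q_{Mesa} − q_{Kora}) − 16q_{Mesa}.
∂π/∂q_{Mesa} = 35 − 4q_{Mesa} − q_{Kora} = 0 ⇒ q_{Mesa} = 8.75 − 0.25q_{Kora}.
The game is symmetric, so in equilibrium q_{Kora} = q_{Mesa}: the reaction function gives 1.25q_{Mesa} = 8.75, hence q_{Mesa} = 7.
P_{Mesa} = 51 − 2·7 − 7 = 30.

30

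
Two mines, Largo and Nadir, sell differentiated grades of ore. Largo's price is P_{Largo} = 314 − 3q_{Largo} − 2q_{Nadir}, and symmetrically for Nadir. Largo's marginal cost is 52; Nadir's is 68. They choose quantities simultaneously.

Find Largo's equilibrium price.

Mine Largo's profit: π = q_{Largo}(314 − 3q_{Largo} − 2q_{Nadir}) − 52q_{Largo}.
∂π/∂q_{Largo} = 262 − 6q_{Largo} − 2q_{Nadir} = 0 ⇒ q_{Largo} = 131/3 − (1/3)q_{Nadir}.
Similarly q_{Nadir} = 41 − (1/3)q_{Largo}.
Substituting the second reaction function into the first: q_{Largo} = 131/3 − (1/3)(41 − (1/3)q_{Largo}), which gives (8/9)q_{Largo} = 30 ⇒ q_{Largo} = 33.75.
Then q_{Nadir} = 41 − (1/3)·33.75 = 29.75.
P_{Largo} = 314 − 3·33.75 − 2·29.75 = 153.25.

153.25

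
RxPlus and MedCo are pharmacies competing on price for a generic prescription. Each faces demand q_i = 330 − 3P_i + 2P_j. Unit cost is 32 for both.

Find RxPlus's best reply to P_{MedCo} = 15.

76

RxPlus's profit: π = (P_{RxPlus} − 32)(330 − 3P_{RxPlus} + 2P_{MedCo}).
∂π/∂P_{RxPlus} = 426 − 6P_{RxPlus} + 2P_{MedCo} = 0 ⇒ P_{RxPlus} = 71 + (1/3)P_{MedCo}.
At P_{MedCo} = 15: P_{RxPlus} = 71 + (1/3)·15 = 76.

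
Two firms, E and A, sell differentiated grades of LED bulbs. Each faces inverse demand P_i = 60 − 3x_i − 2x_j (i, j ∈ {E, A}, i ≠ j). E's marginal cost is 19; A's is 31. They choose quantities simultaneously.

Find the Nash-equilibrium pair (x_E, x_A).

Firm E's profit: π = x_E(60 − 3x_E − 2x_A) − 19x_E.
∂π/∂x_E = 41 − 6x_E − 2x_A = 0 ⇒ x_E = 41/6 − (1/3)x_A.
Similarly x_A = 29/6 − (1/3)x_E.
Solving the two reaction functions simultaneously: (1 − (−1/3)(−1/3))x_E = 41/6 − (1/3)·(29/6), so (8/9)x_E = 47/9 and x_E = 5.875.
Then x_A = 29/6 − (1/3)·5.875 = 2.875.

5.875, 2.875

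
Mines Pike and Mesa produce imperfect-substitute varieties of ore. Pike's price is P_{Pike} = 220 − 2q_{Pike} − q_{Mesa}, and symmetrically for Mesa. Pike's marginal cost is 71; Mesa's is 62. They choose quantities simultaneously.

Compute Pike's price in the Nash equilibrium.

Mine Pike's profit: π = q_{Pike}(220 − 2q_{Pike} − q_{Mesa}) − 71q_{Pike}.
∂π/∂q_{Pike} = 149 − 4q_{Pike} − q_{Mesa} = 0 ⇒ q_{Pike} = 37.25 − 0.25q_{Mesa}.
Similarly q_{Mesa} = 39.5 − 0.25q_{Pike}.
Substituting the second reaction function into the first: q_{Pike} = 37.25 − 0.25(39.5 − 0.25q_{Pike}), which gives 0.9375q_{Pike} = 27.375 ⇒ q_{Pike} = 29.2.
Then q_{Mesa} = 39.5 − 0.25·29.2 = 32.2.
P_{Pike} = 220 − 2·29.2 − 32.2 = 129.4.

129.4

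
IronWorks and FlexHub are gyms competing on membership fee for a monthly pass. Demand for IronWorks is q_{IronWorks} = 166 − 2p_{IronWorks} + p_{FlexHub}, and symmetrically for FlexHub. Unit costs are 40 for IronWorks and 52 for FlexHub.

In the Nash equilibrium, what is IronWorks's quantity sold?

87.2

IronWorks's profit: π = (p_{IronWorks} − 40)(166 − 2p_{IronWorks} + p_{FlexHub}).
∂π/∂p_{IronWorks} = 246 − 4p_{IronWorks} + p_{FlexHub} = 0 ⇒ p_{IronWorks} = 61.5 + 0.25p_{FlexHub}.
Similarly p_{FlexHub} = 67.5 + 0.25p_{IronWorks}.
Plugging p_{FlexHub} into IronWorks's best response: p_{IronWorks} = 61.5 + 0.25(67.5 + 0.25p_{IronWorks}) ⇒ 0.9375p_{IronWorks} = 78.375, so p_{IronWorks} = 83.6.
Then p_{FlexHub} = 67.5 + 0.25·83.6 = 88.4.
q_{IronWorks} = 166 − 2·83.6 + 88.4 = 87.2.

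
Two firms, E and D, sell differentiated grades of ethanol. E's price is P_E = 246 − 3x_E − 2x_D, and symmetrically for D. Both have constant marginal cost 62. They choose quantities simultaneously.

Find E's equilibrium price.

131

Firm E's profit: π = x_E(246 − 3x_E − 2x_D) − 62x_E.
∂π/∂x_E = 184 − 6x_E − 2x_D = 0 ⇒ x_E = 92/3 − (1/3)x_D.
The game is symmetric, so in equilibrium x_D = x_E: the reaction function gives (4/3)x_E = 92/3, hence x_E = 23.
P_E = 246 − 3·23 − 2·23 = 131.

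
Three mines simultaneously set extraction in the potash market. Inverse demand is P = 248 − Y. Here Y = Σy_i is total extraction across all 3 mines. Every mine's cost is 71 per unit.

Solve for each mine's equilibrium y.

A representative mine's profit is π_i = y_i(248 − Y) − 71y_i, with Y = y_i + Σ_{j≠i} y_j.
First-order condition: 177 − 2y_i − Σ_{j≠i} y_j = 0.
Imposing symmetry (y_j = y for all j) turns Σ_{j≠i} y_j into 2y, so 177 = 4y and y = 44.25.

44.25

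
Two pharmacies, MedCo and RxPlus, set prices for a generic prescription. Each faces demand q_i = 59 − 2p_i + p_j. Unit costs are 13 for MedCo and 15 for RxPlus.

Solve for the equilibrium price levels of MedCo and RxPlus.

28.6, 29.4

MedCo's profit: π = (p_{MedCo} − 13)(59 − 2p_{MedCo} + p_{RxPlus}).
∂π/∂p_{MedCo} = 85 − 4p_{MedCo} + p_{RxPlus} = 0 ⇒ p_{MedCo} = 21.25 + 0.25p_{RxPlus}.
Similarly p_{RxPlus} = 22.25 + 0.25p_{MedCo}.
Plugging p_{RxPlus} into MedCo's best response: p_{MedCo} = 21.25 + 0.25(22.25 + 0.25p_{MedCo}) ⇒ 0.9375p_{MedCo} = 26.8125, so p_{MedCo} = 28.6.
Then p_{RxPlus} = 22.25 + 0.25·28.6 = 29.4.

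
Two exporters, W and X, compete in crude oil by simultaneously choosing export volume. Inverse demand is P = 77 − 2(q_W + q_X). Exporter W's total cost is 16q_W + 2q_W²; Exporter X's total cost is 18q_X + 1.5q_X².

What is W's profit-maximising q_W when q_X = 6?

Exporter W's profit: π = q_W(77 − 2(q_W + q_X)) − 16q_W − 2q_W².
∂π/∂q_W = 61 − 8q_W − 2q_X = 0, so q_W = 7.625 − 0.25q_X.
At q_X = 6: q_W = 7.625 − 0.25·6 = 6.125.

6.125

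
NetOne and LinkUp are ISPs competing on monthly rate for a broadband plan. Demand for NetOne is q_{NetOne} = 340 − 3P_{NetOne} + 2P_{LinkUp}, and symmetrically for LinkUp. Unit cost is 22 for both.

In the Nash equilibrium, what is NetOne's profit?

18960.75

NetOne's profit: π = (P_{NetOne} − 22)(340 − 3P_{NetOne} + 2P_{LinkUp}).
∂π/∂P_{NetOne} = 406 − 6P_{NetOne} + 2P_{LinkUp} = 0 ⇒ P_{NetOne} = 203/3 + (1/3)P_{LinkUp}.
The game is symmetric, so in equilibrium P_{LinkUp} = P_{NetOne}: the reaction function gives (2/3)P_{NetOne} = 203/3, hence P_{NetOne} = 101.5.
q_{NetOne} = 340 − 3·101.5 + 2·101.5 = 238.5.
Profit = (101.5 − 22)·238.5 = 18960.75.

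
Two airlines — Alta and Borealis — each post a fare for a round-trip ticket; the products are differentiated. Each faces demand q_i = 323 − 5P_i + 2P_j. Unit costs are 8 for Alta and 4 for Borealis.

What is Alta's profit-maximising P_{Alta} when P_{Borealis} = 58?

47.9

Alta's profit: π = (P_{Alta} − 8)(323 − 5P_{Alta} + 2P_{Borealis}).
∂π/∂P_{Alta} = 363 − 10P_{Alta} + 2P_{Borealis} = 0 ⇒ P_{Alta} = 36.3 + 0.2P_{Borealis}.
At P_{Borealis} = 58: P_{Alta} = 36.3 + 0.2·58 = 47.9.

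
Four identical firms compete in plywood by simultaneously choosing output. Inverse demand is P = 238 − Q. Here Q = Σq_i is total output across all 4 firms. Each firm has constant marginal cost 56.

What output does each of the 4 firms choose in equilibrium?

36.4

A representative firm's profit is π_i = q_i(238 − Q) − 56q_i, with Q = q_i + Σ_{j≠i} q_j.
First-order condition: 182 − 2q_i − Σ_{j≠i} q_j = 0.
Imposing symmetry (q_j = q for all j) turns Σ_{j≠i} q_j into 3q, so 182 = 5q and q = 36.4.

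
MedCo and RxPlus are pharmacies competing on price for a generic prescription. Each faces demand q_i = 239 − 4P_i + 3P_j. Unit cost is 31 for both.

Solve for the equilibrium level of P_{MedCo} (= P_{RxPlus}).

72.6

MedCo's profit: π = (P_{MedCo} − 31)(239 − 4P_{MedCo} + 3P_{RxPlus}).
∂π/∂P_{MedCo} = 363 − 8P_{MedCo} + 3P_{RxPlus} = 0 ⇒ P_{MedCo} = 45.375 + 0.375P_{RxPlus}.
The game is symmetric, so in equilibrium P_{RxPlus} = P_{MedCo}: the reaction function gives 0.625P_{MedCo} = 45.375, hence P_{MedCo} = 72.6.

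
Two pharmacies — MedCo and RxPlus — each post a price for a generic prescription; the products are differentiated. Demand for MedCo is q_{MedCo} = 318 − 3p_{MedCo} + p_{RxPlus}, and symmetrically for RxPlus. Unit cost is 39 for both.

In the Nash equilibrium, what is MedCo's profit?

MedCo's profit: π = (p_{MedCo} − 39)(318 − 3p_{MedCo} + p_{RxPlus}).
∂π/∂p_{MedCo} = 435 − 6p_{MedCo} + p_{RxPlus} = 0 ⇒ p_{MedCo} = 72.5 + (1/6)p_{RxPlus}.
Setting p_{MedCo} = p_{RxPlus} in the reaction function: p_{MedCo} = 72.5 + (1/6)p_{MedCo}, so p_{MedCo} = 72.5 / (5/6) = 87.
q_{MedCo} = 318 − 3·87 + 87 = 144.
Profit = (87 − 39)·144 = 6912.

6912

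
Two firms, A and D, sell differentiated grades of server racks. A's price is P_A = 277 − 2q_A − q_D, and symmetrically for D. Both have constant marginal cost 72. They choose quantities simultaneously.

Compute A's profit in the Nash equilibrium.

Firm A's profit: π = q_A(277 − 2q_A − q_D) − 72q_A.
∂π/∂q_A = 205 − 4q_A − q_D = 0 ⇒ q_A = 51.25 − 0.25q_D.
Setting q_A = q_D in the reaction function: q_A = 51.25 − 0.25q_A, so q_A = 51.25 / 1.25 = 41.
P_A = 277 − 2·41 − 41 = 154.
Profit = (154 − 72)·41 = 3362.

3362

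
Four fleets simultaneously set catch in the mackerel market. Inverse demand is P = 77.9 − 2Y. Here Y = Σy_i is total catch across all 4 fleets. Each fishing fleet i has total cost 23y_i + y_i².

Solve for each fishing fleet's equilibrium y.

A representative fishing fleet's profit is π_i = y_i(77.9 − 2Y) − 23y_i − y_i², with Y = y_i + Σ_{j≠i} y_j.
First-order condition: 54.9 − 6y_i − 2Σ_{j≠i} y_j = 0.
Imposing symmetry (y_j = y for all j) turns Σ_{j≠i} y_j into 3y, so 54.9 = 12y and y = 4.575.

4.575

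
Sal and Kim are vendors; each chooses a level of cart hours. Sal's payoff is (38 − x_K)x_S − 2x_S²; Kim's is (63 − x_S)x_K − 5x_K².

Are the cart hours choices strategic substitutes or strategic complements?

strategic substitutes

Expanding Sal's payoff: 38x_S − x_Kx_S − 2x_S².
∂π/∂x_S = 38 − x_K − 4x_S = 0, so x_S = 9.5 − 0.25x_K.
The best-response slope dx_S/dx_K = −0.25 < 0: the reaction function is downward-sloping, so the choices are strategic substitutes.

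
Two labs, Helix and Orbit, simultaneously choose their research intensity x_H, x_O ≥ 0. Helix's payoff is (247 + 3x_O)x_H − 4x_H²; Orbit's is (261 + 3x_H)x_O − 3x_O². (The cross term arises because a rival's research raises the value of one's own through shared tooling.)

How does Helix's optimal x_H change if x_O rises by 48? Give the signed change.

Expanding Helix's payoff: 247x_H + 3x_Ox_H − 4x_H².
∂π/∂x_H = 247 + 3x_O − 8x_H = 0, so x_H = 30.875 + 0.375x_O.
The reaction-function slope is 0.375, so a 48-unit rise in x_O moves x_H by 0.375 × 48 = 18. Helix's best response rises — the actions are strategic complements.

18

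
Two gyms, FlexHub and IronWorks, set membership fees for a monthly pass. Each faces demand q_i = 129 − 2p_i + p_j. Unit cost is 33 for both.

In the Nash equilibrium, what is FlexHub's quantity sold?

FlexHub's profit: π = (p_{FlexHub} − 33)(129 − 2p_{FlexHub} + p_{IronWorks}).
∂π/∂p_{FlexHub} = 195 − 4p_{FlexHub} + p_{IronWorks} = 0 ⇒ p_{FlexHub} = 48.75 + 0.25p_{IronWorks}.
By symmetry p_{IronWorks} = p_{FlexHub}; substituting into the reaction function, 0.75p_{FlexHub} = 48.75 and p_{FlexHub} = 65.
q_{FlexHub} = 129 − 2·65 + 65 = 64.

64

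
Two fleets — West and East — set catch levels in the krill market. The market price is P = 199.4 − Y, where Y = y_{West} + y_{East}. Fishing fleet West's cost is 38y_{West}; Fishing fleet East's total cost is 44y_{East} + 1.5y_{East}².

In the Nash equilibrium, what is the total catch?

89

Fishing fleet West's profit: π = y_{West}(199.4 − (y_{West} + y_{East})) − 38y_{West}.
∂π/∂y_{West} = 161.4 − 2y_{West} − y_{East} = 0, so y_{West} = 80.7 − 0.5y_{East}.
For East: ∂π/∂y_{East} = 155.4 − 5y_{East} − y_{West} = 0 ⇒ y_{East} = 31.08 − 0.2y_{West}.
Solving the two reaction functions simultaneously: (1 − (−0.5)(−0.2))y_{West} = 80.7 − 0.5·31.08, so 0.9y_{West} = 65.16 and y_{West} = 72.4.
Then y_{East} = 31.08 − 0.2·72.4 = 16.6.
Total catch: 72.4 + 16.6 = 89.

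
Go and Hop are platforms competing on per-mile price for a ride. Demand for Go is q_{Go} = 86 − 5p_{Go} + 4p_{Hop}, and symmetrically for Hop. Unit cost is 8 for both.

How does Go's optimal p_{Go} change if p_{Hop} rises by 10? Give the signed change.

Go's profit: π = (p_{Go} − 8)(86 − 5p_{Go} + 4p_{Hop}).
∂π/∂p_{Go} = 126 − 10p_{Go} + 4p_{Hop} = 0 ⇒ p_{Go} = 12.6 + 0.4p_{Hop}.
The reaction-function slope is 0.4, so a 10-unit rise in p_{Hop} moves p_{Go} by 0.4 × 10 = 4. Go's best response rises — the actions are strategic complements.

4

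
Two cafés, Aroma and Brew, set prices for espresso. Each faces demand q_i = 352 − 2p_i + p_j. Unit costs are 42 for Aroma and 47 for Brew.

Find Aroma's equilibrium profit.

21632

Aroma's profit: π = (p_{Aroma} − 42)(352 − 2p_{Aroma} + p_{Brew}).
∂π/∂p_{Aroma} = 436 − 4p_{Aroma} + p_{Brew} = 0 ⇒ p_{Aroma} = 109 + 0.25p_{Brew}.
Similarly p_{Brew} = 111.5 + 0.25p_{Aroma}.
Plugging p_{Brew} into Aroma's best response: p_{Aroma} = 109 + 0.25(111.5 + 0.25p_{Aroma}) ⇒ 0.9375p_{Aroma} = 136.875, so p_{Aroma} = 146.
Then p_{Brew} = 111.5 + 0.25·146 = 148.
q_{Aroma} = 352 − 2·146 + 148 = 208.
Profit = (146 − 42)·208 = 21632.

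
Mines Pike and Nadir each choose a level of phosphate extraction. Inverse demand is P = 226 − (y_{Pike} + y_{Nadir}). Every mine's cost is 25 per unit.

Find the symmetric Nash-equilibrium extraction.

67

Mine Pike's profit: π = y_{Pike}(226 − (y_{Pike} + y_{Nadir})) − 25y_{Pike}.
∂π/∂y_{Pike} = 201 − 2y_{Pike} − y_{Nadir} = 0, so y_{Pike} = 100.5 − 0.5y_{Nadir}.
The game is symmetric, so in equilibrium y_{Nadir} = y_{Pike}: the reaction function gives 1.5y_{Pike} = 100.5, hence y_{Pike} = 67.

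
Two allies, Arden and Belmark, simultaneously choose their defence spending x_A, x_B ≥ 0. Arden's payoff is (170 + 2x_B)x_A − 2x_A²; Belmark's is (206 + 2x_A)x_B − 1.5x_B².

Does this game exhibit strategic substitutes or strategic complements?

Expanding Arden's payoff: 170x_A + 2x_Bx_A − 2x_A².
∂π/∂x_A = 170 + 2x_B − 4x_A = 0, so x_A = 42.5 + 0.5x_B.
The best-response slope dx_A/dx_B = 0.5 > 0: the reaction function is upward-sloping, so the choices are strategic complements.

strategic complements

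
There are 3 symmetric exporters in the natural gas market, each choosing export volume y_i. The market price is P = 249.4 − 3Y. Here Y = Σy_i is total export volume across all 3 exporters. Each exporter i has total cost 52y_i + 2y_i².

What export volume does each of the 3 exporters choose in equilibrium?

12.3375

A representative exporter's profit is π_i = y_i(249.4 − 3Y) − 52y_i − 2y_i², with Y = y_i + Σ_{j≠i} y_j.
First-order condition: 197.4 − 10y_i − 3Σ_{j≠i} y_j = 0.
With identical exporters, set every y_j = y: then 197.4 − 10y − 6y = 0, i.e. y = 197.4/16 = 12.3375.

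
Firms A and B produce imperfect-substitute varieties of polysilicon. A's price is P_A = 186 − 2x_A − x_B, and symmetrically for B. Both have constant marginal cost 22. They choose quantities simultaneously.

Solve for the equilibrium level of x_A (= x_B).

Firm A's profit: π = x_A(186 − 2x_A − x_B) − 22x_A.
∂π/∂x_A = 164 − 4x_A − x_B = 0 ⇒ x_A = 41 − 0.25x_B.
The game is symmetric, so in equilibrium x_B = x_A: the reaction function gives 1.25x_A = 41, hence x_A = 32.8.

32.8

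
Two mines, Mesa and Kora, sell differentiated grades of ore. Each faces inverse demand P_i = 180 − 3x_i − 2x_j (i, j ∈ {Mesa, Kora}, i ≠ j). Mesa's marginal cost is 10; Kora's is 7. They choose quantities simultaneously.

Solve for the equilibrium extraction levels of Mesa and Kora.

21.0625, 21.8125

Mine Mesa's profit: π = x_{Mesa}(180 − 3x_{Mesa} − 2x_{Kora}) − 10x_{Mesa}.
∂π/∂x_{Mesa} = 170 − 6x_{Mesa} − 2x_{Kora} = 0 ⇒ x_{Mesa} = 85/3 − (1/3)x_{Kora}.
Similarly x_{Kora} = 173/6 − (1/3)x_{Mesa}.
Substituting the second reaction function into the first: x_{Mesa} = 85/3 − (1/3)(173/6 − (1/3)x_{Mesa}), which gives (8/9)x_{Mesa} = 337/18 ⇒ x_{Mesa} = 21.0625.
Then x_{Kora} = 173/6 − (1/3)·21.0625 = 21.8125.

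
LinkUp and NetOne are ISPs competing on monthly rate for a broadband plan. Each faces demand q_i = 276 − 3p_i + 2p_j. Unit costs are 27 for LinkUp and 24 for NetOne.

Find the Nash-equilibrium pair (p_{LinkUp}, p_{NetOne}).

88.6875, 87.5625

LinkUp's profit: π = (p_{LinkUp} − 27)(276 − 3p_{LinkUp} + 2p_{NetOne}).
∂π/∂p_{LinkUp} = 357 − 6p_{LinkUp} + 2p_{NetOne} = 0 ⇒ p_{LinkUp} = 59.5 + (1/3)p_{NetOne}.
Similarly p_{NetOne} = 58 + (1/3)p_{LinkUp}.
Plugging p_{NetOne} into LinkUp's best response: p_{LinkUp} = 59.5 + (1/3)(58 + (1/3)p_{LinkUp}) ⇒ (8/9)p_{LinkUp} = 473/6, so p_{LinkUp} = 88.6875.
Then p_{NetOne} = 58 + (1/3)·88.6875 = 87.5625.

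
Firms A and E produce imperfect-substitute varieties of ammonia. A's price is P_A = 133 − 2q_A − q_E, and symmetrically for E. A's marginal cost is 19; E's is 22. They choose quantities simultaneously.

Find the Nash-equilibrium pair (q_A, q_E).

Firm A's profit: π = q_A(133 − 2q_A − q_E) − 19q_A.
∂π/∂q_A = 114 − 4q_A − q_E = 0 ⇒ q_A = 28.5 − 0.25q_E.
Similarly q_E = 27.75 − 0.25q_A.
Plugging q_E into A's best response: q_A = 28.5 − 0.25(27.75 − 0.25q_A) ⇒ 0.9375q_A = 21.5625, so q_A = 23.
Then q_E = 27.75 − 0.25·23 = 22.

23, 22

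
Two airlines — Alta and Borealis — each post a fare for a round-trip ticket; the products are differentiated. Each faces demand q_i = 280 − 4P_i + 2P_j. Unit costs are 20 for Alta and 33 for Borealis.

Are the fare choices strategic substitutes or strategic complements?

strategic complements

Alta's profit: π = (P_{Alta} − 20)(280 − 4P_{Alta} + 2P_{Borealis}).
∂π/∂P_{Alta} = 360 − 8P_{Alta} + 2P_{Borealis} = 0 ⇒ P_{Alta} = 45 + 0.25P_{Borealis}.
The best-response slope dP_{Alta}/dP_{Borealis} = 0.25 > 0: the reaction function is upward-sloping, so the choices are strategic complements.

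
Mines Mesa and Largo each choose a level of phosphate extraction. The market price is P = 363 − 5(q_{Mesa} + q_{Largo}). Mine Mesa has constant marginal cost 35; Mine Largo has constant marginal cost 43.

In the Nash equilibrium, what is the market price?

147

Mine Mesa's profit: π = q_{Mesa}(363 − 5(q_{Mesa} + q_{Largo})) − 35q_{Mesa}.
∂π/∂q_{Mesa} = 328 − 10q_{Mesa} − 5q_{Largo} = 0, so q_{Mesa} = 32.8 − 0.5q_{Largo}.
By the same steps for Largo: q_{Largo} = 32 − 0.5q_{Mesa}.
Plugging q_{Largo} into Mesa's best response: q_{Mesa} = 32.8 − 0.5(32 − 0.5q_{Mesa}) ⇒ 0.75q_{Mesa} = 16.8, so q_{Mesa} = 22.4.
Then q_{Largo} = 32 − 0.5·22.4 = 20.8.
Equilibrium price: P = 363 − 5·43.2 = 147.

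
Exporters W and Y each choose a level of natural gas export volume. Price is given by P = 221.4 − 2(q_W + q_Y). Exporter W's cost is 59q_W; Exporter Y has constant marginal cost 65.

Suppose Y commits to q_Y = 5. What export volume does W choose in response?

38.1

Exporter W's profit: π = q_W(221.4 − 2(q_W + q_Y)) − 59q_W.
∂π/∂q_W = 162.4 − 4q_W − 2q_Y = 0, so q_W = 40.6 − 0.5q_Y.
At q_Y = 5: q_W = 40.6 − 0.5·5 = 38.1.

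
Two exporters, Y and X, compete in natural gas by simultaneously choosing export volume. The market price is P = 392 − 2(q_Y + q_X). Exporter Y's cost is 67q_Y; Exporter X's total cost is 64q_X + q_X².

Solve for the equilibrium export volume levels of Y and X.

64.7, 33.1

Exporter Y's profit: π = q_Y(392 − 2(q_Y + q_X)) − 67q_Y.
∂π/∂q_Y = 325 − 4q_Y − 2q_X = 0, so q_Y = 81.25 − 0.5q_X.
For X: ∂π/∂q_X = 328 − 6q_X − 2q_Y = 0 ⇒ q_X = 164/3 − (1/3)q_Y.
Substituting the second reaction function into the first: q_Y = 81.25 − 0.5(164/3 − (1/3)q_Y), which gives (5/6)q_Y = 647/12 ⇒ q_Y = 64.7.
Then q_X = 164/3 − (1/3)·64.7 = 33.1.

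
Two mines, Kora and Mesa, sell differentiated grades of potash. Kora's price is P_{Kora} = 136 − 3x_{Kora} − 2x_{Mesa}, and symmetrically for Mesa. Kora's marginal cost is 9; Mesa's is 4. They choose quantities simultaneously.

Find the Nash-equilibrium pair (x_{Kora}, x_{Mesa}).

Mine Kora's profit: π = x_{Kora}(136 − 3x_{Kora} − 2x_{Mesa}) − 9x_{Kora}.
∂π/∂x_{Kora} = 127 − 6x_{Kora} − 2x_{Mesa} = 0 ⇒ x_{Kora} = 127/6 − (1/3)x_{Mesa}.
Similarly x_{Mesa} = 22 − (1/3)x_{Kora}.
Solving the two reaction functions simultaneously: (1 − (−1/3)(−1/3))x_{Kora} = 127/6 − (1/3)·22, so (8/9)x_{Kora} = 83/6 and x_{Kora} = 15.5625.
Then x_{Mesa} = 22 − (1/3)·15.5625 = 16.8125.

15.5625, 16.8125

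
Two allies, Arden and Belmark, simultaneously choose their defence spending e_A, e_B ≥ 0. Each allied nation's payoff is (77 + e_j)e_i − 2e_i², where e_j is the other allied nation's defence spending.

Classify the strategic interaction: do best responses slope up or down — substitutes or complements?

Arden's payoff is (77 + e_B)e_A − 2e_A².
∂π/∂e_A = 77 + e_B − 4e_A = 0, so e_A = 19.25 + 0.25e_B.
The best-response slope de_A/de_B = 0.25 > 0: the reaction function is upward-sloping, so the choices are strategic complements.

strategic complements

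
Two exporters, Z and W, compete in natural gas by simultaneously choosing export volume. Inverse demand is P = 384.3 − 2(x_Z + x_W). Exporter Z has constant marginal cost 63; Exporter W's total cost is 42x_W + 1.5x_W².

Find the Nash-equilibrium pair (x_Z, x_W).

65.1875, 30.275

Exporter Z's profit: π = x_Z(384.3 − 2(x_Z + x_W)) − 63x_Z.
∂π/∂x_Z = 321.3 − 4x_Z − 2x_W = 0, so x_Z = 80.325 − 0.5x_W.
For W: ∂π/∂x_W = 342.3 − 7x_W − 2x_Z = 0 ⇒ x_W = 48.9 − (2/7)x_Z.
Plugging x_W into Z's best response: x_Z = 80.325 − 0.5(48.9 − (2/7)x_Z) ⇒ (6/7)x_Z = 55.875, so x_Z = 65.1875.
Then x_W = 48.9 − (2/7)·65.1875 = 30.275.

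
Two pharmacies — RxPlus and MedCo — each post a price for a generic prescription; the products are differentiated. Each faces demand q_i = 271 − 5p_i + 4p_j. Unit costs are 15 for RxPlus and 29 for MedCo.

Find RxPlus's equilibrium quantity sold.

RxPlus's profit: π = (p_{RxPlus} − 15)(271 − 5p_{RxPlus} + 4p_{MedCo}).
∂π/∂p_{RxPlus} = 346 − 10p_{RxPlus} + 4p_{MedCo} = 0 ⇒ p_{RxPlus} = 34.6 + 0.4p_{MedCo}.
Similarly p_{MedCo} = 41.6 + 0.4p_{RxPlus}.
Substituting the second reaction function into the first: p_{RxPlus} = 34.6 + 0.4(41.6 + 0.4p_{RxPlus}), which gives 0.84p_{RxPlus} = 51.24 ⇒ p_{RxPlus} = 61.
Then p_{MedCo} = 41.6 + 0.4·61 = 66.
q_{RxPlus} = 271 − 5·61 + 4·66 = 230.

230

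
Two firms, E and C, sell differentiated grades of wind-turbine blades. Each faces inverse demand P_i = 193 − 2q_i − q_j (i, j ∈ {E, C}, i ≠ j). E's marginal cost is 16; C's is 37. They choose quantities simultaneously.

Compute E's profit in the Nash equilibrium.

Firm E's profit: π = q_E(193 − 2q_E − q_C) − 16q_E.
∂π/∂q_E = 177 − 4q_E − q_C = 0 ⇒ q_E = 44.25 − 0.25q_C.
Similarly q_C = 39 − 0.25q_E.
Substituting the second reaction function into the first: q_E = 44.25 − 0.25(39 − 0.25q_E), which gives 0.9375q_E = 34.5 ⇒ q_E = 36.8.
Then q_C = 39 − 0.25·36.8 = 29.8.
P_E = 193 − 2·36.8 − 29.8 = 89.6.
Profit = (89.6 − 16)·36.8 = 2708.48.

2708.48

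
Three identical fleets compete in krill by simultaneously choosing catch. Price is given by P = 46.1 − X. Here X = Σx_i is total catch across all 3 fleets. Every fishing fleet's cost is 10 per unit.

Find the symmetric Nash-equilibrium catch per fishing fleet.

A representative fishing fleet's profit is π_i = x_i(46.1 − X) − 10x_i, with X = x_i + Σ_{j≠i} x_j.
First-order condition: 36.1 − 2x_i − Σ_{j≠i} x_j = 0.
In a symmetric equilibrium every fishing fleet chooses the same x, so Σ_{j≠i} x_j = 2x. The condition becomes 36.1 − 4x = 0, giving x = 36.1/4 = 9.025.

9.025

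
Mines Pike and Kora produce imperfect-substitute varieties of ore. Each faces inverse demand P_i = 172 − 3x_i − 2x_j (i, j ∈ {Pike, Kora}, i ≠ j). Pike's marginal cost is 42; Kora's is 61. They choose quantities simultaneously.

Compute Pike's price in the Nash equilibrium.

94.3125

Mine Pike's profit: π = x_{Pike}(172 − 3x_{Pike} − 2x_{Kora}) − 42x_{Pike}.
∂π/∂x_{Pike} = 130 − 6x_{Pike} − 2x_{Kora} = 0 ⇒ x_{Pike} = 65/3 − (1/3)x_{Kora}.
Similarly x_{Kora} = 18.5 − (1/3)x_{Pike}.
Substituting the second reaction function into the first: x_{Pike} = 65/3 − (1/3)(18.5 − (1/3)x_{Pike}), which gives (8/9)x_{Pike} = 15.5 ⇒ x_{Pike} = 17.4375.
Then x_{Kora} = 18.5 − (1/3)·17.4375 = 12.6875.
P_{Pike} = 172 − 3·17.4375 − 2·12.6875 = 94.3125.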